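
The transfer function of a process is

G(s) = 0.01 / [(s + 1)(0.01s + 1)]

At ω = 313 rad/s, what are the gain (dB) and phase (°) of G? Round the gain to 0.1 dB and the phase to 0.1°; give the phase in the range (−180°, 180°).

-100.2 dB, -162.1°

At ω = 313 rad/s:
pole (1 + j313·1) = 1 + j313 → |·| ≈ 313, ∠ ≈ 89.82°
pole (1 + j313·0.01) = 1 + j3.13 → |·| ≈ 3.2859, ∠ ≈ 72.28°
|G| = 0.01 · 1 / (313 · 3.2859) ≈ 9.723e-06
Gain = 20 log₁₀(9.723e-06) ≈ -100.24 dB
∠G = (0°) − (89.82° + 72.28°) = -162.10°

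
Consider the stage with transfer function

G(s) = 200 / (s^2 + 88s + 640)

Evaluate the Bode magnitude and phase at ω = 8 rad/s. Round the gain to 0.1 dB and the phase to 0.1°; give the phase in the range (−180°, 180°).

-13.2 dB, -50.7°

Substitute s = j8:
Numerator: 200 = 200 + j0
Denominator: (j8)^2 + 88(j8) + 640 = 576 + j704
|N| = √(200² + 0²) ≈ 200, ∠N ≈ 0.00°
|D| = √(576² + 704²) ≈ 909.61, ∠D ≈ 50.71°
|G| = 200 / 909.61 ≈ 0.21987
Gain = 20 log₁₀(0.21987) ≈ -13.16 dB
∠G = 0.00° − 50.71° = -50.71°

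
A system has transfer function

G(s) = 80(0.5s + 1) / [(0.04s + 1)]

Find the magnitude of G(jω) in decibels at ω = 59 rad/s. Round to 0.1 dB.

59.3 dB

At ω = 59 rad/s:
zero (1 + j59·0.5) = 1 + j29.5 → |·| ≈ 29.517, ∠ ≈ 88.06°
pole (1 + j59·0.04) = 1 + j2.36 → |·| ≈ 2.5631, ∠ ≈ 67.04°
|G| = 80 · 29.517 / (2.5631) ≈ 921.29
Gain = 20 log₁₀(921.29) ≈ 59.29 dB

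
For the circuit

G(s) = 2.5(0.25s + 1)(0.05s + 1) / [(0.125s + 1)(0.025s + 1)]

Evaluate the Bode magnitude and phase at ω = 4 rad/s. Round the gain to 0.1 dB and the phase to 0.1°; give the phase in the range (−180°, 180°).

10.1 dB, 24.0°

At ω = 4 rad/s:
zero (1 + j4·0.25) = 1 + j1 → |·| ≈ 1.4142, ∠ ≈ 45.00°
zero (1 + j4·0.05) = 1 + j0.2 → |·| ≈ 1.0198, ∠ ≈ 11.31°
pole (1 + j4·0.125) = 1 + j0.5 → |·| ≈ 1.118, ∠ ≈ 26.57°
pole (1 + j4·0.025) = 1 + j0.1 → |·| ≈ 1.005, ∠ ≈ 5.71°
|G| = 2.5 · 1.4142 · 1.0198 / (1.118 · 1.005) ≈ 3.2089
Gain = 20 log₁₀(3.2089) ≈ 10.13 dB
∠G = (45.00° + 11.31°) − (26.57° + 5.71°) = 24.03°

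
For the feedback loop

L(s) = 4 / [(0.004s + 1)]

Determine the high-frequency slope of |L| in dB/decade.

Each pole contributes −20 dB/decade at high frequency; each zero contributes +20 dB/decade.
Net: 0 zero(s) − 1 pole(s) → -20 dB/decade.

-20 dB/decade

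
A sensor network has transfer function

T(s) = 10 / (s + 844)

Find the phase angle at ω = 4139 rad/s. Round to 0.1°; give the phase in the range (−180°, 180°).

-78.5°

At s = jω = j4139:
pole (s+844): 844 + j4139 → |·| = √(844²+4139²) = √17843657 ≈ 4224.2, ∠ = arctan(4139/844) ≈ 78.47°
∠T = 0.00° − 78.47° = -78.47°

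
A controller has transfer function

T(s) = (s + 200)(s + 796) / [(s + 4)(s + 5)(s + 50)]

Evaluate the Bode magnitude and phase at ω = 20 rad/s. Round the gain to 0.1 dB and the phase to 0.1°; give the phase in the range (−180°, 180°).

At s = jω = j20:
zero (s+200): 200 + j20 → |·| = √(200²+20²) = √40400 ≈ 201, ∠ = arctan(20/200) ≈ 5.71°
zero (s+796): 796 + j20 → |·| = √(796²+20²) = √634016 ≈ 796.25, ∠ = arctan(20/796) ≈ 1.44°
pole (s+4): 4 + j20 → |·| = √(4²+20²) = √416 ≈ 20.396, ∠ = arctan(20/4) ≈ 78.69°
pole (s+5): 5 + j20 → |·| = √(5²+20²) = √425 ≈ 20.616, ∠ = arctan(20/5) ≈ 75.96°
pole (s+50): 50 + j20 → |·| = √(50²+20²) = √2900 ≈ 53.852, ∠ = arctan(20/50) ≈ 21.80°
|T| = 1 · 1.6005e+05 / 22644 ≈ 7.0681
Gain = 20 log₁₀(7.0681) ≈ 16.99 dB
∠T = 7.15° − 176.45° = -169.30°

17.0 dB, -169.3°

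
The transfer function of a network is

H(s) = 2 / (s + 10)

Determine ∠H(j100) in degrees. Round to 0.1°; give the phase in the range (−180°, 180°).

-84.3°

At s = jω = j100:
pole (s+10): 10 + j100 → |·| = √(10²+100²) = √10100 ≈ 100.5, ∠ = arctan(100/10) ≈ 84.29°
∠H = 0.00° − 84.29° = -84.29°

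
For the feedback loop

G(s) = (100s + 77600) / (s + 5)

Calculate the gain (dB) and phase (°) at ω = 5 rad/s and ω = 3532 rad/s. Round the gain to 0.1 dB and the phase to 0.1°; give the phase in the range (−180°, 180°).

ω = 5: 80.8 dB, -44.6°; ω = 3532: 40.2 dB, -12.3°

Substitute s = j5:
Numerator: 100(j5) + 77600 = 77600 + j500
Denominator: (j5) + 5 = 5 + j5
|N| = √(77600² + 500²) ≈ 77602, ∠N ≈ 0.37°
|D| = √(5² + 5²) ≈ 7.0711, ∠D ≈ 45.00°
|G| = 77602 / 7.0711 ≈ 10975
Gain = 20 log₁₀(10975) ≈ 80.81 dB
∠G = 0.37° − 45.00° = -44.63°

Substitute s = j3532:
Numerator: 100(j3532) + 77600 = 77600 + j353200
Denominator: (j3532) + 5 = 5 + j3532
|N| = √(77600² + 353200²) ≈ 3.6162e+05, ∠N ≈ 77.61°
|D| = √(5² + 3532²) ≈ 3532, ∠D ≈ 89.92°
|G| = 3.6162e+05 / 3532 ≈ 102.38
Gain = 20 log₁₀(102.38) ≈ 40.20 dB
∠G = 77.61° − 89.92° = -12.31°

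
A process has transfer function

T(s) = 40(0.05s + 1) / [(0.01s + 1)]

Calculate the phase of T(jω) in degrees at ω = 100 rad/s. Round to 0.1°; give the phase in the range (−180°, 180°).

33.7°

At ω = 100 rad/s:
zero (1 + j100·0.05) = 1 + j5 → |·| ≈ 5.099, ∠ ≈ 78.69°
pole (1 + j100·0.01) = 1 + j1 → |·| ≈ 1.4142, ∠ ≈ 45.00°
∠T = (78.69°) − (45.00°) = 33.69°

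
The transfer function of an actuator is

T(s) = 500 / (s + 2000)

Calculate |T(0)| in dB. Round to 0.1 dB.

T(0) = 500 / (2000) = 0.25
20 log₁₀(0.25) ≈ -12.04 dB

-12.0 dB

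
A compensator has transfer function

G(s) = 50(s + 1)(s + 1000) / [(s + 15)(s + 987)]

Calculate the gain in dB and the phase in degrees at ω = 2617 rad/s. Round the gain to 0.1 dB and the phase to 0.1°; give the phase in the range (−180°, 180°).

34.0 dB, 0.1°

At s = jω = j2617:
zero (s+1): 1 + j2617 → |·| = √(1²+2617²) = √6848690 ≈ 2617, ∠ = arctan(2617/1) ≈ 89.98°
zero (s+1000): 1000 + j2617 → |·| = √(1000²+2617²) = √7848689 ≈ 2801.6, ∠ = arctan(2617/1000) ≈ 69.09°
pole (s+15): 15 + j2617 → |·| = √(15²+2617²) = √6848914 ≈ 2617, ∠ = arctan(2617/15) ≈ 89.67°
pole (s+987): 987 + j2617 → |·| = √(987²+2617²) = √7822858 ≈ 2796.9, ∠ = arctan(2617/987) ≈ 69.34°
|G| = 50 · 7.3318e+06 / 7.3195e+06 ≈ 50.084
Gain = 20 log₁₀(50.084) ≈ 33.99 dB
∠G = 159.07° − 159.01° = 0.06°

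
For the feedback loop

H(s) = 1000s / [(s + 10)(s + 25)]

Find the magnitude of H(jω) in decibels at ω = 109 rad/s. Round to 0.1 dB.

19.0 dB

At s = jω = j109:
zero at origin: s = j109 → |·| = 109, ∠ = 90.00°
pole (s+10): 10 + j109 → |·| = √(10²+109²) = √11981 ≈ 109.46, ∠ = arctan(109/10) ≈ 84.76°
pole (s+25): 25 + j109 → |·| = √(25²+109²) = √12506 ≈ 111.83, ∠ = arctan(109/25) ≈ 77.08°
|H| = 1000 · 109 / 12241 ≈ 8.9045
Gain = 20 log₁₀(8.9045) ≈ 18.99 dB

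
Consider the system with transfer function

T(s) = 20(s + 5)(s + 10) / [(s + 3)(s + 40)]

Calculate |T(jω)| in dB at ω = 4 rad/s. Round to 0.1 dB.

16.7 dB

At s = jω = j4:
zero (s+5): 5 + j4 → |·| = √(5²+4²) = √41 ≈ 6.4031, ∠ = arctan(4/5) ≈ 38.66°
zero (s+10): 10 + j4 → |·| = √(10²+4²) = √116 ≈ 10.77, ∠ = arctan(4/10) ≈ 21.80°
pole (s+3): 3 + j4 → |·| = √(3²+4²) = √25 ≈ 5, ∠ = arctan(4/3) ≈ 53.13°
pole (s+40): 40 + j4 → |·| = √(40²+4²) = √1616 ≈ 40.2, ∠ = arctan(4/40) ≈ 5.71°
|T| = 20 · 68.961 / 201 ≈ 6.8618
Gain = 20 log₁₀(6.8618) ≈ 16.73 dB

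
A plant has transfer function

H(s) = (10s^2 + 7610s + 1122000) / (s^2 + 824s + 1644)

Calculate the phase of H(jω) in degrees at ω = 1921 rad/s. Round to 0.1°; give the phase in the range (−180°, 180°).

Substitute s = j1921:
Numerator: 10(j1921)^2 + 7610(j1921) + 1122000 = -35780410 + j14618810
Denominator: (j1921)^2 + 824(j1921) + 1644 = -3688597 + j1582904
|N| = √(35780410² + 14618810²) ≈ 3.8652e+07, ∠N ≈ 157.78°
|D| = √(3688597² + 1582904²) ≈ 4.0139e+06, ∠D ≈ 156.77°
∠H = 157.78° − 156.77° = 1.01°

1.0°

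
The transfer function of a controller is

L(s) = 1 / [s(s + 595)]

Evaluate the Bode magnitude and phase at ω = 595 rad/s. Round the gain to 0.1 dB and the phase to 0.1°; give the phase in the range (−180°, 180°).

At s = jω = j595:
pole (s+595): 595 + j595 → |·| = √(595²+595²) = √708050 ≈ 841.46, ∠ = arctan(595/595) ≈ 45.00°
pole at origin: |s| = 595, ∠ = 90.00° (in denominator)
|L| = 1 / 5.0067e+05 ≈ 1.9973e-06
Gain = 20 log₁₀(1.9973e-06) ≈ -113.99 dB
∠L = 0.00° − 135.00° = -135.00°

-114.0 dB, -135.0°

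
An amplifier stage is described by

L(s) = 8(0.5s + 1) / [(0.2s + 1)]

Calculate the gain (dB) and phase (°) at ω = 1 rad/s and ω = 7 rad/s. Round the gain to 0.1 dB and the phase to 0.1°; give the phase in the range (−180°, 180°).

At ω = 1 rad/s:
zero (1 + j1·0.5) = 1 + j0.5 → |·| ≈ 1.118, ∠ ≈ 26.57°
pole (1 + j1·0.2) = 1 + j0.2 → |·| ≈ 1.0198, ∠ ≈ 11.31°
|L| = 8 · 1.118 / (1.0198) ≈ 8.7703
Gain = 20 log₁₀(8.7703) ≈ 18.86 dB
∠L = (26.57°) − (11.31°) = 15.26°

At ω = 7 rad/s:
zero (1 + j7·0.5) = 1 + j3.5 → |·| ≈ 3.6401, ∠ ≈ 74.05°
pole (1 + j7·0.2) = 1 + j1.4 → |·| ≈ 1.7205, ∠ ≈ 54.46°
|L| = 8 · 3.6401 / (1.7205) ≈ 16.926
Gain = 20 log₁₀(16.926) ≈ 24.57 dB
∠L = (74.05°) − (54.46°) = 19.59°

ω = 1: 18.9 dB, 15.3°; ω = 7: 24.6 dB, 19.6°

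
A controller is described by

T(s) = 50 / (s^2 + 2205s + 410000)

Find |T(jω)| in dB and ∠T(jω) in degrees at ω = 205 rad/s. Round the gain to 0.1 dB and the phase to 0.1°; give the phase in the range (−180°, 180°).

Substitute s = j205:
Numerator: 50 = 50 + j0
Denominator: (j205)^2 + 2205(j205) + 410000 = 367975 + j452025
|N| = √(50² + 0²) ≈ 50, ∠N ≈ 0.00°
|D| = √(367975² + 452025²) ≈ 5.8287e+05, ∠D ≈ 50.85°
|T| = 50 / 5.8287e+05 ≈ 8.5782e-05
Gain = 20 log₁₀(8.5782e-05) ≈ -81.33 dB
∠T = 0.00° − 50.85° = -50.85°

-81.3 dB, -50.9°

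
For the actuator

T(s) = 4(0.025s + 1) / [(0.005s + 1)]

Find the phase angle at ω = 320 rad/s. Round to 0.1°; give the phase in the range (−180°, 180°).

At ω = 320 rad/s:
zero (1 + j320·0.025) = 1 + j8 → |·| ≈ 8.0623, ∠ ≈ 82.87°
pole (1 + j320·0.005) = 1 + j1.6 → |·| ≈ 1.8868, ∠ ≈ 57.99°
∠T = (82.87°) − (57.99°) = 24.88°

24.9°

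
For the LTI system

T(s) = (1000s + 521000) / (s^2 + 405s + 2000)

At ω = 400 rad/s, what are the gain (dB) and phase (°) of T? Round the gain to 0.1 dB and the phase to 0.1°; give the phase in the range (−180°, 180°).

Substitute s = j400:
Numerator: 1000(j400) + 521000 = 521000 + j400000
Denominator: (j400)^2 + 405(j400) + 2000 = -158000 + j162000
|N| = √(521000² + 400000²) ≈ 6.5684e+05, ∠N ≈ 37.52°
|D| = √(158000² + 162000²) ≈ 2.2629e+05, ∠D ≈ 134.28°
|T| = 6.5684e+05 / 2.2629e+05 ≈ 2.9026
Gain = 20 log₁₀(2.9026) ≈ 9.26 dB
∠T = 37.52° − 134.28° = -96.76°

9.3 dB, -96.8°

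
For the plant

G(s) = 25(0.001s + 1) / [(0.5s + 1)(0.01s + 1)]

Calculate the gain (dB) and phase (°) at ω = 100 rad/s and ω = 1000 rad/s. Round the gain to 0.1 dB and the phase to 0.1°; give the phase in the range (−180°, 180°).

ω = 100: -9.0 dB, -128.1°; ω = 1000: -43.1 dB, -129.2°

At ω = 100 rad/s:
zero (1 + j100·0.001) = 1 + j0.1 → |·| ≈ 1.005, ∠ ≈ 5.71°
pole (1 + j100·0.5) = 1 + j50 → |·| ≈ 50.01, ∠ ≈ 88.85°
pole (1 + j100·0.01) = 1 + j1 → |·| ≈ 1.4142, ∠ ≈ 45.00°
|G| = 25 · 1.005 / (50.01 · 1.4142) ≈ 0.35525
Gain = 20 log₁₀(0.35525) ≈ -8.99 dB
∠G = (5.71°) − (88.85° + 45.00°) = -128.14°

At ω = 1000 rad/s:
zero (1 + j1000·0.001) = 1 + j1 → |·| ≈ 1.4142, ∠ ≈ 45.00°
pole (1 + j1000·0.5) = 1 + j500 → |·| ≈ 500, ∠ ≈ 89.89°
pole (1 + j1000·0.01) = 1 + j10 → |·| ≈ 10.05, ∠ ≈ 84.29°
|G| = 25 · 1.4142 / (500 · 10.05) ≈ 0.0070358
Gain = 20 log₁₀(0.0070358) ≈ -43.05 dB
∠G = (45.00°) − (89.89° + 84.29°) = -129.18°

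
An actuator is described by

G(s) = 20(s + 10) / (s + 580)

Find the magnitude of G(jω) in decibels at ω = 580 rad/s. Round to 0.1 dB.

At s = jω = j580:
zero (s+10): 10 + j580 → |·| = √(10²+580²) = √336500 ≈ 580.09, ∠ = arctan(580/10) ≈ 89.01°
pole (s+580): 580 + j580 → |·| = √(580²+580²) = √672800 ≈ 820.24, ∠ = arctan(580/580) ≈ 45.00°
|G| = 20 · 580.09 / 820.24 ≈ 14.144
Gain = 20 log₁₀(14.144) ≈ 23.01 dB

23.0 dB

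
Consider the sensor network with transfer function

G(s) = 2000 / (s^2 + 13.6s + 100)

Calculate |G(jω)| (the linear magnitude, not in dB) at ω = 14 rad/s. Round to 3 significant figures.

9.38

At s = jω = j14:
quadratic: (j14)² + 13.6·j14 + 100 = -96 + j190.4 → |·| ≈ 213.23, ∠ ≈ 116.76°
|G| = 2000 / 213.23 ≈ 9.3795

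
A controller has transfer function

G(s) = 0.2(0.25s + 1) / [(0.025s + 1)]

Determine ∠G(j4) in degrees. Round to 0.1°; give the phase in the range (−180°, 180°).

39.3°

At ω = 4 rad/s:
zero (1 + j4·0.25) = 1 + j1 → |·| ≈ 1.4142, ∠ ≈ 45.00°
pole (1 + j4·0.025) = 1 + j0.1 → |·| ≈ 1.005, ∠ ≈ 5.71°
∠G = (45.00°) − (5.71°) = 39.29°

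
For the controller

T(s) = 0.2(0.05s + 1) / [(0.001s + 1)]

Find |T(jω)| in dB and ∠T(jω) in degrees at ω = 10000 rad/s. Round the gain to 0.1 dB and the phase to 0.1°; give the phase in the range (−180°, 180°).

At ω = 10000 rad/s:
zero (1 + j10000·0.05) = 1 + j500 → |·| ≈ 500, ∠ ≈ 89.89°
pole (1 + j10000·0.001) = 1 + j10 → |·| ≈ 10.05, ∠ ≈ 84.29°
|T| = 0.2 · 500 / (10.05) ≈ 9.9502
Gain = 20 log₁₀(9.9502) ≈ 19.96 dB
∠T = (89.89°) − (84.29°) = 5.60°

20.0 dB, 5.6°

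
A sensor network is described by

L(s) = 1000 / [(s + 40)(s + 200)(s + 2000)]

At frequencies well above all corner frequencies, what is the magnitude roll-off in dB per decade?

-60 dB/decade

Each pole contributes −20 dB/decade at high frequency; each zero contributes +20 dB/decade.
Net: 0 zero(s) − 3 pole(s) → -60 dB/decade.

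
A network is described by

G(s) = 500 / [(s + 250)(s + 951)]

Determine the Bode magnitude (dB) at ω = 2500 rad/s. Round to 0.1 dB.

At s = jω = j2500:
pole (s+250): 250 + j2500 → |·| = √(250²+2500²) = √6312500 ≈ 2512.5, ∠ = arctan(2500/250) ≈ 84.29°
pole (s+951): 951 + j2500 → |·| = √(951²+2500²) = √7154401 ≈ 2674.8, ∠ = arctan(2500/951) ≈ 69.17°
|G| = 500 / 6.7204e+06 ≈ 7.44e-05
Gain = 20 log₁₀(7.44e-05) ≈ -82.57 dB

-82.6 dB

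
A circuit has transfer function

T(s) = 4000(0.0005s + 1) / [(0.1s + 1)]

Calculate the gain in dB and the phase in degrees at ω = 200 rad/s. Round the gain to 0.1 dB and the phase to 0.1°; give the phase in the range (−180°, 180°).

At ω = 200 rad/s:
zero (1 + j200·0.0005) = 1 + j0.1 → |·| ≈ 1.005, ∠ ≈ 5.71°
pole (1 + j200·0.1) = 1 + j20 → |·| ≈ 20.025, ∠ ≈ 87.14°
|T| = 4000 · 1.005 / (20.025) ≈ 200.75
Gain = 20 log₁₀(200.75) ≈ 46.05 dB
∠T = (5.71°) − (87.14°) = -81.43°

46.1 dB, -81.4°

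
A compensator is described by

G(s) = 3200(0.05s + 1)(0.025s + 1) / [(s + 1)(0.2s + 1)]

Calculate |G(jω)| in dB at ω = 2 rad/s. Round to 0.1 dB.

62.5 dB

At ω = 2 rad/s:
zero (1 + j2·0.05) = 1 + j0.1 → |·| ≈ 1.005, ∠ ≈ 5.71°
zero (1 + j2·0.025) = 1 + j0.05 → |·| ≈ 1.0012, ∠ ≈ 2.86°
pole (1 + j2·1) = 1 + j2 → |·| ≈ 2.2361, ∠ ≈ 63.43°
pole (1 + j2·0.2) = 1 + j0.4 → |·| ≈ 1.077, ∠ ≈ 21.80°
|G| = 3200 · 1.005 · 1.0012 / (2.2361 · 1.077) ≈ 1337
Gain = 20 log₁₀(1337) ≈ 62.52 dB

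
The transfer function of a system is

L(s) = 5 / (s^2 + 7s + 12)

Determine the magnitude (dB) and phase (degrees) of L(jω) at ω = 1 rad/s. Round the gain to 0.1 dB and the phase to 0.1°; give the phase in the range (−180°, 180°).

-8.3 dB, -32.5°

Substitute s = j1:
Numerator: 5 = 5 + j0
Denominator: (j1)^2 + 7(j1) + 12 = 11 + j7
|N| = √(5² + 0²) ≈ 5, ∠N ≈ 0.00°
|D| = √(11² + 7²) ≈ 13.038, ∠D ≈ 32.47°
|L| = 5 / 13.038 ≈ 0.38349
Gain = 20 log₁₀(0.38349) ≈ -8.32 dB
∠L = 0.00° − 32.47° = -32.47°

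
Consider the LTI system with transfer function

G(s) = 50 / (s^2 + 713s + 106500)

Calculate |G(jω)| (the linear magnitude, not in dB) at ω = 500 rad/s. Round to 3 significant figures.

0.000130

Substitute s = j500:
Numerator: 50 = 50 + j0
Denominator: (j500)^2 + 713(j500) + 106500 = -143500 + j356500
|N| = √(50² + 0²) ≈ 50, ∠N ≈ 0.00°
|D| = √(143500² + 356500²) ≈ 3.843e+05, ∠D ≈ 111.93°
|G| = 50 / 3.843e+05 ≈ 0.00013011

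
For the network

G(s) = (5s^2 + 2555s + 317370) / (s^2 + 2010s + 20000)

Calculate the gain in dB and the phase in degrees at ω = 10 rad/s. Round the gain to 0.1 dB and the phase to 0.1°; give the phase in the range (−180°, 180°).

Substitute s = j10:
Numerator: 5(j10)^2 + 2555(j10) + 317370 = 316870 + j25550
Denominator: (j10)^2 + 2010(j10) + 20000 = 19900 + j20100
|N| = √(316870² + 25550²) ≈ 3.179e+05, ∠N ≈ 4.61°
|D| = √(19900² + 20100²) ≈ 28285, ∠D ≈ 45.29°
|G| = 3.179e+05 / 28285 ≈ 11.239
Gain = 20 log₁₀(11.239) ≈ 21.01 dB
∠G = 4.61° − 45.29° = -40.68°

21.0 dB, -40.7°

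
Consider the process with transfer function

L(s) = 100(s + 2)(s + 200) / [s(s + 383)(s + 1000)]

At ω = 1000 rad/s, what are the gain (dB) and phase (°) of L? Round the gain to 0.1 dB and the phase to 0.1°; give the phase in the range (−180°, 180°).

At s = jω = j1000:
zero (s+2): 2 + j1000 → |·| = √(2²+1000²) = √1000004 ≈ 1000, ∠ = arctan(1000/2) ≈ 89.89°
zero (s+200): 200 + j1000 → |·| = √(200²+1000²) = √1040000 ≈ 1019.8, ∠ = arctan(1000/200) ≈ 78.69°
pole (s+383): 383 + j1000 → |·| = √(383²+1000²) = √1146689 ≈ 1070.8, ∠ = arctan(1000/383) ≈ 69.04°
pole (s+1000): 1000 + j1000 → |·| = √(1000²+1000²) = √2000000 ≈ 1414.2, ∠ = arctan(1000/1000) ≈ 45.00°
pole at origin: |s| = 1000, ∠ = 90.00° (in denominator)
|L| = 100 · 1.0198e+06 / 1.5143e+09 ≈ 0.067345
Gain = 20 log₁₀(0.067345) ≈ -23.43 dB
∠L = 168.58° − 204.04° = -35.46°

-23.4 dB, -35.5°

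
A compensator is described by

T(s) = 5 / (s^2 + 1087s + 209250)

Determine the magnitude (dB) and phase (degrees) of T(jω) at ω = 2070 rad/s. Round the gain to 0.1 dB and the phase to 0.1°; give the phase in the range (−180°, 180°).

-119.4 dB, -151.1°

Substitute s = j2070:
Numerator: 5 = 5 + j0
Denominator: (j2070)^2 + 1087(j2070) + 209250 = -4075650 + j2250090
|N| = √(5² + 0²) ≈ 5, ∠N ≈ 0.00°
|D| = √(4075650² + 2250090²) ≈ 4.6555e+06, ∠D ≈ 151.10°
|T| = 5 / 4.6555e+06 ≈ 1.074e-06
Gain = 20 log₁₀(1.074e-06) ≈ -119.38 dB
∠T = 0.00° − 151.10° = -151.10°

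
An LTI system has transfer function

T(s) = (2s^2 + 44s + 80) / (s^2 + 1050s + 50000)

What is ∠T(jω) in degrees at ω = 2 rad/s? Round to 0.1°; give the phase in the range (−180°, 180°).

Substitute s = j2:
Numerator: 2(j2)^2 + 44(j2) + 80 = 72 + j88
Denominator: (j2)^2 + 1050(j2) + 50000 = 49996 + j2100
|N| = √(72² + 88²) ≈ 113.7, ∠N ≈ 50.71°
|D| = √(49996² + 2100²) ≈ 50040, ∠D ≈ 2.41°
∠T = 50.71° − 2.41° = 48.30°

48.3°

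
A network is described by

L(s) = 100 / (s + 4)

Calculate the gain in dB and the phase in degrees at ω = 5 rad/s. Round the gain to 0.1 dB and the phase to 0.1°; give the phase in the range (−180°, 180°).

At s = jω = j5:
pole (s+4): 4 + j5 → |·| = √(4²+5²) = √41 ≈ 6.4031, ∠ = arctan(5/4) ≈ 51.34°
|L| = 100 / 6.4031 ≈ 15.617
Gain = 20 log₁₀(15.617) ≈ 23.87 dB
∠L = 0.00° − 51.34° = -51.34°

23.9 dB, -51.3°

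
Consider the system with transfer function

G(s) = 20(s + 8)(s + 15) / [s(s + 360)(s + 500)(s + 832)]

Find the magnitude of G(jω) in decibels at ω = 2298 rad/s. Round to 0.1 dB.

At s = jω = j2298:
zero (s+8): 8 + j2298 → |·| = √(8²+2298²) = √5280868 ≈ 2298, ∠ = arctan(2298/8) ≈ 89.80°
zero (s+15): 15 + j2298 → |·| = √(15²+2298²) = √5281029 ≈ 2298, ∠ = arctan(2298/15) ≈ 89.63°
pole (s+360): 360 + j2298 → |·| = √(360²+2298²) = √5410404 ≈ 2326, ∠ = arctan(2298/360) ≈ 81.10°
pole (s+500): 500 + j2298 → |·| = √(500²+2298²) = √5530804 ≈ 2351.8, ∠ = arctan(2298/500) ≈ 77.72°
pole (s+832): 832 + j2298 → |·| = √(832²+2298²) = √5973028 ≈ 2444, ∠ = arctan(2298/832) ≈ 70.10°
pole at origin: |s| = 2298, ∠ = 90.00° (in denominator)
|G| = 20 · 5.2808e+06 / 3.0723e+13 ≈ 3.4377e-06
Gain = 20 log₁₀(3.4377e-06) ≈ -109.27 dB

-109.3 dB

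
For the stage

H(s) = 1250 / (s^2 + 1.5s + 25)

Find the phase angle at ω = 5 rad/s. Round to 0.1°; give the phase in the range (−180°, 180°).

At s = jω = j5:
quadratic: (j5)² + 1.5·j5 + 25 = 0 + j7.5 → |·| ≈ 7.5, ∠ ≈ 90.00°
∠H = 0.00° − 90.00° = -90.00°

-90.0°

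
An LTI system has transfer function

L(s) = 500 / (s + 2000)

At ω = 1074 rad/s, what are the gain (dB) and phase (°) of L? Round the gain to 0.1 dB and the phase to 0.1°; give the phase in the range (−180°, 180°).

At s = jω = j1074:
pole (s+2000): 2000 + j1074 → |·| = √(2000²+1074²) = √5153476 ≈ 2270.1, ∠ = arctan(1074/2000) ≈ 28.24°
|L| = 500 / 2270.1 ≈ 0.22025
Gain = 20 log₁₀(0.22025) ≈ -13.14 dB
∠L = 0.00° − 28.24° = -28.24°

-13.1 dB, -28.2°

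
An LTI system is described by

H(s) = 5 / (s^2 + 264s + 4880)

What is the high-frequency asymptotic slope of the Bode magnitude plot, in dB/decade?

-40 dB/decade

Each pole contributes −20 dB/decade at high frequency; each zero contributes +20 dB/decade.
Net: 0 zero(s) − 2 pole(s) → -40 dB/decade.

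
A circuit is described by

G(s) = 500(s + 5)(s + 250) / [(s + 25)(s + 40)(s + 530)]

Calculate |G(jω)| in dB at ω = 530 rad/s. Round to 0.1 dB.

-2.7 dB

At s = jω = j530:
zero (s+5): 5 + j530 → |·| = √(5²+530²) = √280925 ≈ 530.02, ∠ = arctan(530/5) ≈ 89.46°
zero (s+250): 250 + j530 → |·| = √(250²+530²) = √343400 ≈ 586, ∠ = arctan(530/250) ≈ 64.75°
pole (s+25): 25 + j530 → |·| = √(25²+530²) = √281525 ≈ 530.59, ∠ = arctan(530/25) ≈ 87.30°
pole (s+40): 40 + j530 → |·| = √(40²+530²) = √282500 ≈ 531.51, ∠ = arctan(530/40) ≈ 85.68°
pole (s+530): 530 + j530 → |·| = √(530²+530²) = √561800 ≈ 749.53, ∠ = arctan(530/530) ≈ 45.00°
|G| = 500 · 3.1059e+05 / 2.1138e+08 ≈ 0.73467
Gain = 20 log₁₀(0.73467) ≈ -2.68 dB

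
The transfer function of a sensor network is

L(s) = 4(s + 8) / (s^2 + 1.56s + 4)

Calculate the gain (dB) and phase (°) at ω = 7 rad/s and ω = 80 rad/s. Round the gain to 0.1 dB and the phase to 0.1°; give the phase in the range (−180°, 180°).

At s = jω = j7:
zero (s+8): 8 + j7 → |·| = √(8²+7²) = √113 ≈ 10.63, ∠ = arctan(7/8) ≈ 41.19°
quadratic: (j7)² + 1.56·j7 + 4 = -45 + j10.92 → |·| ≈ 46.306, ∠ ≈ 166.36°
|L| = 4 · 10.63 / 46.306 ≈ 0.91824
Gain = 20 log₁₀(0.91824) ≈ -0.74 dB
∠L = 41.19° − 166.36° = -125.17°

At s = jω = j80:
zero (s+8): 8 + j80 → |·| = √(8²+80²) = √6464 ≈ 80.399, ∠ = arctan(80/8) ≈ 84.29°
quadratic: (j80)² + 1.56·j80 + 4 = -6396 + j124.8 → |·| ≈ 6397.2, ∠ ≈ 178.88°
|L| = 4 · 80.399 / 6397.2 ≈ 0.050271
Gain = 20 log₁₀(0.050271) ≈ -25.97 dB
∠L = 84.29° − 178.88° = -94.59°

ω = 7: -0.7 dB, -125.2°; ω = 80: -26.0 dB, -94.6°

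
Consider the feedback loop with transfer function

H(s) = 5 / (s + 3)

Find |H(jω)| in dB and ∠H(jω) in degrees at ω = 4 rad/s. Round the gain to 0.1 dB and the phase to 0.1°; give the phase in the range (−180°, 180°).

0.0 dB, -53.1°

Substitute s = j4:
Numerator: 5 = 5 + j0
Denominator: (j4) + 3 = 3 + j4
|N| = √(5² + 0²) ≈ 5, ∠N ≈ 0.00°
|D| = √(3² + 4²) ≈ 5, ∠D ≈ 53.13°
|H| = 5 / 5 ≈ 1
Gain = 20 log₁₀(1) ≈ 0.00 dB
∠H = 0.00° − 53.13° = -53.13°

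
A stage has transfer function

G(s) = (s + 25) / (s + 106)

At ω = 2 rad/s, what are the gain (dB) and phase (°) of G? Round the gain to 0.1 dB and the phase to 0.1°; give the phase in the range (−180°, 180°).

Substitute s = j2:
Numerator: (j2) + 25 = 25 + j2
Denominator: (j2) + 106 = 106 + j2
|N| = √(25² + 2²) ≈ 25.08, ∠N ≈ 4.57°
|D| = √(106² + 2²) ≈ 106.02, ∠D ≈ 1.08°
|G| = 25.08 / 106.02 ≈ 0.23656
Gain = 20 log₁₀(0.23656) ≈ -12.52 dB
∠G = 4.57° − 1.08° = 3.49°

-12.5 dB, 3.5°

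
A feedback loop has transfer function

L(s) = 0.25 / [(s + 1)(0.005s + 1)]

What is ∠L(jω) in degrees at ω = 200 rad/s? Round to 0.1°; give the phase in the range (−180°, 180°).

-134.7°

At ω = 200 rad/s:
pole (1 + j200·1) = 1 + j200 → |·| ≈ 200, ∠ ≈ 89.71°
pole (1 + j200·0.005) = 1 + j1 → |·| ≈ 1.4142, ∠ ≈ 45.00°
∠L = (0°) − (89.71° + 45.00°) = -134.71°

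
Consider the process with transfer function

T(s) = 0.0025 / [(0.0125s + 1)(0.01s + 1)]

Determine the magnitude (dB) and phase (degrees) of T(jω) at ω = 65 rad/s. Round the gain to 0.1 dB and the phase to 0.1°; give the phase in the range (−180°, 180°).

-55.8 dB, -72.1°

At ω = 65 rad/s:
pole (1 + j65·0.0125) = 1 + j0.8125 → |·| ≈ 1.2885, ∠ ≈ 39.09°
pole (1 + j65·0.01) = 1 + j0.65 → |·| ≈ 1.1927, ∠ ≈ 33.02°
|T| = 0.0025 · 1 / (1.2885 · 1.1927) ≈ 0.0016268
Gain = 20 log₁₀(0.0016268) ≈ -55.77 dB
∠T = (0°) − (39.09° + 33.02°) = -72.11°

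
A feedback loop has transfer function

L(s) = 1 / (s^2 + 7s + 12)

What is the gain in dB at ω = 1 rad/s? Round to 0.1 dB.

-22.3 dB

Substitute s = j1:
Numerator: 1 = 1 + j0
Denominator: (j1)^2 + 7(j1) + 12 = 11 + j7
|N| = √(1² + 0²) ≈ 1, ∠N ≈ 0.00°
|D| = √(11² + 7²) ≈ 13.038, ∠D ≈ 32.47°
|L| = 1 / 13.038 ≈ 0.076699
Gain = 20 log₁₀(0.076699) ≈ -22.30 dB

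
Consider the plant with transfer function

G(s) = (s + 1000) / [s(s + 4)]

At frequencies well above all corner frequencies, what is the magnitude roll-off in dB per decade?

-20 dB/decade

Each pole contributes −20 dB/decade at high frequency; each zero contributes +20 dB/decade.
Net: 1 zero(s) − 2 pole(s) → -20 dB/decade.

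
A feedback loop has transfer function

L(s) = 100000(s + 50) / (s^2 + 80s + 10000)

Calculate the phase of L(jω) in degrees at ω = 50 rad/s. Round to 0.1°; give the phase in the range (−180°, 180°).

At s = jω = j50:
zero (s+50): 50 + j50 → |·| = √(50²+50²) = √5000 ≈ 70.711, ∠ = arctan(50/50) ≈ 45.00°
quadratic: (j50)² + 80·j50 + 10000 = 7500 + j4000 → |·| ≈ 8500, ∠ ≈ 28.07°
∠L = 45.00° − 28.07° = 16.93°

16.9°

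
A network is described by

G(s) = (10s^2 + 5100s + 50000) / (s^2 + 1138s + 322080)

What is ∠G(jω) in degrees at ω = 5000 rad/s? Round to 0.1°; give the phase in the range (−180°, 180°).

Substitute s = j5000:
Numerator: 10(j5000)^2 + 5100(j5000) + 50000 = -249950000 + j25500000
Denominator: (j5000)^2 + 1138(j5000) + 322080 = -24677920 + j5690000
|N| = √(249950000² + 25500000²) ≈ 2.5125e+08, ∠N ≈ 174.17°
|D| = √(24677920² + 5690000²) ≈ 2.5325e+07, ∠D ≈ 167.02°
∠G = 174.17° − 167.02° = 7.15°

7.2°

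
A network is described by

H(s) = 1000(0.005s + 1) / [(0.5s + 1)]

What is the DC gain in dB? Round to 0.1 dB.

H(0) = 1000 · 1 / 1 = 1000
20 log₁₀(1000) ≈ 60.00 dB

60.0 dB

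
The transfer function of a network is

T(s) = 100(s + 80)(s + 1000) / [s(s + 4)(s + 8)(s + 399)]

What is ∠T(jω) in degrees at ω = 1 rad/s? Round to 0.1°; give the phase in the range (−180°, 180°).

At s = jω = j1:
zero (s+80): 80 + j1 → |·| = √(80²+1²) = √6401 ≈ 80.006, ∠ = arctan(1/80) ≈ 0.72°
zero (s+1000): 1000 + j1 → |·| = √(1000²+1²) = √1000001 ≈ 1000, ∠ = arctan(1/1000) ≈ 0.06°
pole (s+4): 4 + j1 → |·| = √(4²+1²) = √17 ≈ 4.1231, ∠ = arctan(1/4) ≈ 14.04°
pole (s+8): 8 + j1 → |·| = √(8²+1²) = √65 ≈ 8.0623, ∠ = arctan(1/8) ≈ 7.13°
pole (s+399): 399 + j1 → |·| = √(399²+1²) = √159202 ≈ 399, ∠ = arctan(1/399) ≈ 0.14°
pole at origin: |s| = 1, ∠ = 90.00° (in denominator)
∠T = 0.78° − 111.31° = -110.53°

-110.5°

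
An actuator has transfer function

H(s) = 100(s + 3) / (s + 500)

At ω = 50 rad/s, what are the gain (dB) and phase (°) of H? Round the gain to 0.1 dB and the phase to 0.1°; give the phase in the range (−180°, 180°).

20.0 dB, 80.9°

At s = jω = j50:
zero (s+3): 3 + j50 → |·| = √(3²+50²) = √2509 ≈ 50.09, ∠ = arctan(50/3) ≈ 86.57°
pole (s+500): 500 + j50 → |·| = √(500²+50²) = √252500 ≈ 502.49, ∠ = arctan(50/500) ≈ 5.71°
|H| = 100 · 50.09 / 502.49 ≈ 9.9684
Gain = 20 log₁₀(9.9684) ≈ 19.97 dB
∠H = 86.57° − 5.71° = 80.86°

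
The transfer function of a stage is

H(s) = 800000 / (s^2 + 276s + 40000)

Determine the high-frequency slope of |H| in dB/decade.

Each pole contributes −20 dB/decade at high frequency; each zero contributes +20 dB/decade.
Net: 0 zero(s) − 2 pole(s) → -40 dB/decade.

-40 dB/decade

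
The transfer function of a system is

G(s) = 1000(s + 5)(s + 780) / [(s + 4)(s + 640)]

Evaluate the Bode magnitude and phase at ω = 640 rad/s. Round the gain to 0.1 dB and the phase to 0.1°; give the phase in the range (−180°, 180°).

60.9 dB, -5.7°

At s = jω = j640:
zero (s+5): 5 + j640 → |·| = √(5²+640²) = √409625 ≈ 640.02, ∠ = arctan(640/5) ≈ 89.55°
zero (s+780): 780 + j640 → |·| = √(780²+640²) = √1018000 ≈ 1009, ∠ = arctan(640/780) ≈ 39.37°
pole (s+4): 4 + j640 → |·| = √(4²+640²) = √409616 ≈ 640.01, ∠ = arctan(640/4) ≈ 89.64°
pole (s+640): 640 + j640 → |·| = √(640²+640²) = √819200 ≈ 905.1, ∠ = arctan(640/640) ≈ 45.00°
|G| = 1000 · 6.4578e+05 / 5.7927e+05 ≈ 1114.8
Gain = 20 log₁₀(1114.8) ≈ 60.94 dB
∠G = 128.92° − 134.64° = -5.72°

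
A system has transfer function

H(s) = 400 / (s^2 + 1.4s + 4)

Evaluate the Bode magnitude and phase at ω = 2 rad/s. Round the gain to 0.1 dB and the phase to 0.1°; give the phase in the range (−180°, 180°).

At s = jω = j2:
quadratic: (j2)² + 1.4·j2 + 4 = 0 + j2.8 → |·| ≈ 2.8, ∠ ≈ 90.00°
|H| = 400 / 2.8 ≈ 142.86
Gain = 20 log₁₀(142.86) ≈ 43.10 dB
∠H = 0.00° − 90.00° = -90.00°

43.1 dB, -90.0°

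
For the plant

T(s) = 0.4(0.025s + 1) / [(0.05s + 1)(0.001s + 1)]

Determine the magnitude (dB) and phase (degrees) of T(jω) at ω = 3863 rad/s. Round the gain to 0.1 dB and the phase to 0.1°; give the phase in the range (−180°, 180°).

At ω = 3863 rad/s:
zero (1 + j3863·0.025) = 1 + j96.575 → |·| ≈ 96.58, ∠ ≈ 89.41°
pole (1 + j3863·0.05) = 1 + j193.15 → |·| ≈ 193.15, ∠ ≈ 89.70°
pole (1 + j3863·0.001) = 1 + j3.863 → |·| ≈ 3.9903, ∠ ≈ 75.49°
|T| = 0.4 · 96.58 / (193.15 · 3.9903) ≈ 0.050124
Gain = 20 log₁₀(0.050124) ≈ -26.00 dB
∠T = (89.41°) − (89.70° + 75.49°) = -75.78°

-26.0 dB, -75.8°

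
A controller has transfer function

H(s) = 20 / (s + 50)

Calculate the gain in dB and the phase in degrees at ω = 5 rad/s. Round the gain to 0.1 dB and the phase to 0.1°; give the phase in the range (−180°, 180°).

At s = jω = j5:
pole (s+50): 50 + j5 → |·| = √(50²+5²) = √2525 ≈ 50.249, ∠ = arctan(5/50) ≈ 5.71°
|H| = 20 / 50.249 ≈ 0.39802
Gain = 20 log₁₀(0.39802) ≈ -8.00 dB
∠H = 0.00° − 5.71° = -5.71°

-8.0 dB, -5.7°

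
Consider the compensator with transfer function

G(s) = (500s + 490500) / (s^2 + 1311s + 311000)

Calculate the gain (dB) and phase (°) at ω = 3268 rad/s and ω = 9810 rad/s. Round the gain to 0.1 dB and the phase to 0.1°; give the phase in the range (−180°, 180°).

ω = 3268: -16.4 dB, -84.3°; ω = 9810: -25.9 dB, -88.1°

Substitute s = j3268:
Numerator: 500(j3268) + 490500 = 490500 + j1634000
Denominator: (j3268)^2 + 1311(j3268) + 311000 = -10368824 + j4284348
|N| = √(490500² + 1634000²) ≈ 1.706e+06, ∠N ≈ 73.29°
|D| = √(10368824² + 4284348²) ≈ 1.1219e+07, ∠D ≈ 157.55°
|G| = 1.706e+06 / 1.1219e+07 ≈ 0.15206
Gain = 20 log₁₀(0.15206) ≈ -16.36 dB
∠G = 73.29° − 157.55° = -84.26°

Substitute s = j9810:
Numerator: 500(j9810) + 490500 = 490500 + j4905000
Denominator: (j9810)^2 + 1311(j9810) + 311000 = -95925100 + j12860910
|N| = √(490500² + 4905000²) ≈ 4.9295e+06, ∠N ≈ 84.29°
|D| = √(95925100² + 12860910²) ≈ 9.6783e+07, ∠D ≈ 172.36°
|G| = 4.9295e+06 / 9.6783e+07 ≈ 0.050934
Gain = 20 log₁₀(0.050934) ≈ -25.86 dB
∠G = 84.29° − 172.36° = -88.07°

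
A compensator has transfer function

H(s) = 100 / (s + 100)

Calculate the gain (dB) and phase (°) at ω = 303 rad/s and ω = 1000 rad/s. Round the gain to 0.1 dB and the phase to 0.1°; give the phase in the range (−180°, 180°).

ω = 303: -10.1 dB, -71.7°; ω = 1000: -20.0 dB, -84.3°

Substitute s = j303:
Numerator: 100 = 100 + j0
Denominator: (j303) + 100 = 100 + j303
|N| = √(100² + 0²) ≈ 100, ∠N ≈ 0.00°
|D| = √(100² + 303²) ≈ 319.08, ∠D ≈ 71.74°
|H| = 100 / 319.08 ≈ 0.3134
Gain = 20 log₁₀(0.3134) ≈ -10.08 dB
∠H = 0.00° − 71.74° = -71.74°

Substitute s = j1000:
Numerator: 100 = 100 + j0
Denominator: (j1000) + 100 = 100 + j1000
|N| = √(100² + 0²) ≈ 100, ∠N ≈ 0.00°
|D| = √(100² + 1000²) ≈ 1005, ∠D ≈ 84.29°
|H| = 100 / 1005 ≈ 0.099502
Gain = 20 log₁₀(0.099502) ≈ -20.04 dB
∠H = 0.00° − 84.29° = -84.29°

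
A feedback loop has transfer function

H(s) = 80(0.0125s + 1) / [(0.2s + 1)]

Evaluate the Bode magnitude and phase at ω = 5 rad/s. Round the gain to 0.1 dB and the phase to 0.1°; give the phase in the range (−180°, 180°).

35.1 dB, -41.4°

At ω = 5 rad/s:
zero (1 + j5·0.0125) = 1 + j0.0625 → |·| ≈ 1.002, ∠ ≈ 3.58°
pole (1 + j5·0.2) = 1 + j1 → |·| ≈ 1.4142, ∠ ≈ 45.00°
|H| = 80 · 1.002 / (1.4142) ≈ 56.682
Gain = 20 log₁₀(56.682) ≈ 35.07 dB
∠H = (3.58°) − (45.00°) = -41.42°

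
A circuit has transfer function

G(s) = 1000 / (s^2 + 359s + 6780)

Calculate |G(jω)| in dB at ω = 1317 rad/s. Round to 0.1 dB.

-65.1 dB

Substitute s = j1317:
Numerator: 1000 = 1000 + j0
Denominator: (j1317)^2 + 359(j1317) + 6780 = -1727709 + j472803
|N| = √(1000² + 0²) ≈ 1000, ∠N ≈ 0.00°
|D| = √(1727709² + 472803²) ≈ 1.7912e+06, ∠D ≈ 164.70°
|G| = 1000 / 1.7912e+06 ≈ 0.00055828
Gain = 20 log₁₀(0.00055828) ≈ -65.06 dB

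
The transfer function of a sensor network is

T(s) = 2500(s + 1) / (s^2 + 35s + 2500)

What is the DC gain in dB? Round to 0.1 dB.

T(0) = 2500·1 / 2500 = 1
20 log₁₀(1) ≈ 0.00 dB

0.0 dB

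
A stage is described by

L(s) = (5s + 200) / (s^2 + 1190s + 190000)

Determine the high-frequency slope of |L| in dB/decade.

-20 dB/decade

Each pole contributes −20 dB/decade at high frequency; each zero contributes +20 dB/decade.
Net: 1 zero(s) − 2 pole(s) → -20 dB/decade.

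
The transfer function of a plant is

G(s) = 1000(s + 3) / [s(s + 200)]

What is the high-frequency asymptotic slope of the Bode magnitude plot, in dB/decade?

-20 dB/decade

Each pole contributes −20 dB/decade at high frequency; each zero contributes +20 dB/decade.
Net: 1 zero(s) − 2 pole(s) → -20 dB/decade.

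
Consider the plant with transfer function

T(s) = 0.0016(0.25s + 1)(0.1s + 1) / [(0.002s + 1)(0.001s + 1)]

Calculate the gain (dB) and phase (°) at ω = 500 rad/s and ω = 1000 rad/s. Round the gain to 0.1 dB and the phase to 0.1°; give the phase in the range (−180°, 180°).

ω = 500: 16.0 dB, 106.8°; ω = 1000: 22.0 dB, 70.8°

At ω = 500 rad/s:
zero (1 + j500·0.25) = 1 + j125 → |·| ≈ 125, ∠ ≈ 89.54°
zero (1 + j500·0.1) = 1 + j50 → |·| ≈ 50.01, ∠ ≈ 88.85°
pole (1 + j500·0.002) = 1 + j1 → |·| ≈ 1.4142, ∠ ≈ 45.00°
pole (1 + j500·0.001) = 1 + j0.5 → |·| ≈ 1.118, ∠ ≈ 26.57°
|T| = 0.0016 · 125 · 50.01 / (1.4142 · 1.118) ≈ 6.3261
Gain = 20 log₁₀(6.3261) ≈ 16.02 dB
∠T = (89.54° + 88.85°) − (45.00° + 26.57°) = 106.82°

At ω = 1000 rad/s:
zero (1 + j1000·0.25) = 1 + j250 → |·| ≈ 250, ∠ ≈ 89.77°
zero (1 + j1000·0.1) = 1 + j100 → |·| ≈ 100, ∠ ≈ 89.43°
pole (1 + j1000·0.002) = 1 + j2 → |·| ≈ 2.2361, ∠ ≈ 63.43°
pole (1 + j1000·0.001) = 1 + j1 → |·| ≈ 1.4142, ∠ ≈ 45.00°
|T| = 0.0016 · 250 · 100 / (2.2361 · 1.4142) ≈ 12.649
Gain = 20 log₁₀(12.649) ≈ 22.04 dB
∠T = (89.77° + 89.43°) − (63.43° + 45.00°) = 70.77°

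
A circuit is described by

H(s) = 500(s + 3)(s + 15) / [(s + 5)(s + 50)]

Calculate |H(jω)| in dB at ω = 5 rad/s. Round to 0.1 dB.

42.3 dB

At s = jω = j5:
zero (s+3): 3 + j5 → |·| = √(3²+5²) = √34 ≈ 5.831, ∠ = arctan(5/3) ≈ 59.04°
zero (s+15): 15 + j5 → |·| = √(15²+5²) = √250 ≈ 15.811, ∠ = arctan(5/15) ≈ 18.43°
pole (s+5): 5 + j5 → |·| = √(5²+5²) = √50 ≈ 7.0711, ∠ = arctan(5/5) ≈ 45.00°
pole (s+50): 50 + j5 → |·| = √(50²+5²) = √2525 ≈ 50.249, ∠ = arctan(5/50) ≈ 5.71°
|H| = 500 · 92.194 / 355.32 ≈ 129.73
Gain = 20 log₁₀(129.73) ≈ 42.26 dB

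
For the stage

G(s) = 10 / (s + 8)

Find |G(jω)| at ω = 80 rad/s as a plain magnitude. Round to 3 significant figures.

Substitute s = j80:
Numerator: 10 = 10 + j0
Denominator: (j80) + 8 = 8 + j80
|N| = √(10² + 0²) ≈ 10, ∠N ≈ 0.00°
|D| = √(8² + 80²) ≈ 80.399, ∠D ≈ 84.29°
|G| = 10 / 80.399 ≈ 0.12438

0.124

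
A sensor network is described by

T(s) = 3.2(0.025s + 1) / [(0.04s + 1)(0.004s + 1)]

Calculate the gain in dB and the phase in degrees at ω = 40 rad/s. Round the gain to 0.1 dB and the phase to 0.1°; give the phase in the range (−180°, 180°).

7.5 dB, -22.1°

At ω = 40 rad/s:
zero (1 + j40·0.025) = 1 + j1 → |·| ≈ 1.4142, ∠ ≈ 45.00°
pole (1 + j40·0.04) = 1 + j1.6 → |·| ≈ 1.8868, ∠ ≈ 57.99°
pole (1 + j40·0.004) = 1 + j0.16 → |·| ≈ 1.0127, ∠ ≈ 9.09°
|T| = 3.2 · 1.4142 / (1.8868 · 1.0127) ≈ 2.3684
Gain = 20 log₁₀(2.3684) ≈ 7.49 dB
∠T = (45.00°) − (57.99° + 9.09°) = -22.08°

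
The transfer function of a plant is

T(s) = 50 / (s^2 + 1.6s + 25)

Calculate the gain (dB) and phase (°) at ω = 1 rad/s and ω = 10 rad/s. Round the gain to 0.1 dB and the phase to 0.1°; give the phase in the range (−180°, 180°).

At s = jω = j1:
quadratic: (j1)² + 1.6·j1 + 25 = 24 + j1.6 → |·| ≈ 24.053, ∠ ≈ 3.81°
|T| = 50 / 24.053 ≈ 2.0787
Gain = 20 log₁₀(2.0787) ≈ 6.36 dB
∠T = 0.00° − 3.81° = -3.81°

At s = jω = j10:
quadratic: (j10)² + 1.6·j10 + 25 = -75 + j16 → |·| ≈ 76.688, ∠ ≈ 167.96°
|T| = 50 / 76.688 ≈ 0.65199
Gain = 20 log₁₀(0.65199) ≈ -3.72 dB
∠T = 0.00° − 167.96° = -167.96°

ω = 1: 6.4 dB, -3.8°; ω = 10: -3.7 dB, -168.0°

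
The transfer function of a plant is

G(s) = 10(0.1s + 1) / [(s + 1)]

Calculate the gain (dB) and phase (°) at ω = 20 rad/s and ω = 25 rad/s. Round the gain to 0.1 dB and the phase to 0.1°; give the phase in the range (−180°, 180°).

At ω = 20 rad/s:
zero (1 + j20·0.1) = 1 + j2 → |·| ≈ 2.2361, ∠ ≈ 63.43°
pole (1 + j20·1) = 1 + j20 → |·| ≈ 20.025, ∠ ≈ 87.14°
|G| = 10 · 2.2361 / (20.025) ≈ 1.1167
Gain = 20 log₁₀(1.1167) ≈ 0.96 dB
∠G = (63.43°) − (87.14°) = -23.71°

At ω = 25 rad/s:
zero (1 + j25·0.1) = 1 + j2.5 → |·| ≈ 2.6926, ∠ ≈ 68.20°
pole (1 + j25·1) = 1 + j25 → |·| ≈ 25.02, ∠ ≈ 87.71°
|G| = 10 · 2.6926 / (25.02) ≈ 1.0762
Gain = 20 log₁₀(1.0762) ≈ 0.64 dB
∠G = (68.20°) − (87.71°) = -19.51°

ω = 20: 1.0 dB, -23.7°; ω = 25: 0.6 dB, -19.5°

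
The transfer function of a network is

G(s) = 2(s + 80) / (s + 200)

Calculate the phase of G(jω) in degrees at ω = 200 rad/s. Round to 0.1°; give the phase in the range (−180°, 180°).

23.2°

At s = jω = j200:
zero (s+80): 80 + j200 → |·| = √(80²+200²) = √46400 ≈ 215.41, ∠ = arctan(200/80) ≈ 68.20°
pole (s+200): 200 + j200 → |·| = √(200²+200²) = √80000 ≈ 282.84, ∠ = arctan(200/200) ≈ 45.00°
∠G = 68.20° − 45.00° = 23.20°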